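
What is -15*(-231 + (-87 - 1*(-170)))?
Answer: 2220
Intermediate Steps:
-15*(-231 + (-87 - 1*(-170))) = -15*(-231 + (-87 + 170)) = -15*(-231 + 83) = -15*(-148) = 2220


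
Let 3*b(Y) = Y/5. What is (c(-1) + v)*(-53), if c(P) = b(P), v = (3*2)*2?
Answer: -9487/15 ≈ -632.47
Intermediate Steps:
v = 12 (v = 6*2 = 12)
b(Y) = Y/15 (b(Y) = (Y/5)/3 = Y/15)
c(P) = P/15
(c(-1) + v)*(-53) = ((1/15)*(-1) + 12)*(-53) = (-1/15 + 12)*(-53) = (179/15)*(-53) = -9487/15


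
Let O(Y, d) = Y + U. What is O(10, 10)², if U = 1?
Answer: 121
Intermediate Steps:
O(Y, d) = 1 + Y (O(Y, d) = Y + 1 = 1 + Y)
O(10, 10)² = (1 + 10)² = 11² = 121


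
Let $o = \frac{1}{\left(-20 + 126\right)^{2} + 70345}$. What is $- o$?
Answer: $- \frac{1}{81581} \approx -1.2258 \cdot 10^{-5}$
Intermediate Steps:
$o = \frac{1}{81581}$ ($o = \frac{1}{106^{2} + 70345} = \frac{1}{11236 + 70345} = \frac{1}{81581} \approx 1.2258 \cdot 10^{-5}$)
$- o = \left(-1\right) \frac{1}{81581} = - \frac{1}{81581}$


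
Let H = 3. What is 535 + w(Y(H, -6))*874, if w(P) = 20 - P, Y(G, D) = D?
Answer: 23259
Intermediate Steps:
535 + w(Y(H, -6))*874 = 535 + (20 - 1*(-6))*874 = 535 + (20 + 6)*874 = 535 + 26*874 = 535 + 22724 = 23259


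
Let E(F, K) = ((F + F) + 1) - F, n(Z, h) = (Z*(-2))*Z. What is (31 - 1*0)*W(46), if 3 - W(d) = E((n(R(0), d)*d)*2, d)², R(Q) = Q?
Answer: 62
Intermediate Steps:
n(Z, h) = -2*Z² (n(Z, h) = (-2*Z)*Z = -2*Z²)
E(F, K) = 1 + F (E(F, K) = (2*F + 1) - F = (1 + 2*F) - F = 1 + F)
W(d) = 2 (W(d) = 3 - (1 + ((-2*0²)*d)*2)² = 3 - (1 + ((-2*0)*d)*2)² = 3 - (1 + (0*d)*2)² = 3 - (1 + 0*2)² = 3 - (1 + 0)² = 3 - 1*1² = 3 - 1*1 = 3 - 1 = 2)
(31 - 1*0)*W(46) = (31 - 1*0)*2 = (31 + 0)*2 = 31*2 = 62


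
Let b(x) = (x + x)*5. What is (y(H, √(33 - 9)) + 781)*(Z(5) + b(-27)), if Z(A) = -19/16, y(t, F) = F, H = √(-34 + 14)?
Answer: -3388759/16 - 4339*√6/8 ≈ -2.1313e+5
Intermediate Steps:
b(x) = 10*x (b(x) = (2*x)*5 = 10*x)
H = 2*I*√5 (H = √(-20) = 2*I*√5 ≈ 4.4721*I)
Z(A) = -19/16 (Z(A) = -19*1/16 = -19/16)
(y(H, √(33 - 9)) + 781)*(Z(5) + b(-27)) = (√(33 - 9) + 781)*(-19/16 + 10*(-27)) = (√24 + 781)*(-19/16 - 270) = (2*√6 + 781)*(-4339/16) = (781 + 2*√6)*(-4339/16) = -3388759/16 - 4339*√6/8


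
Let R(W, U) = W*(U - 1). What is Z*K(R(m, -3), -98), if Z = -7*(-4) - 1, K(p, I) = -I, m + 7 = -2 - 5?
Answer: 2646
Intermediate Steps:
m = -14 (m = -7 + (-2 - 5) = -7 - 7 = -14)
R(W, U) = W*(-1 + U)
Z = 27 (Z = 28 - 1 = 27)
Z*K(R(m, -3), -98) = 27*(-1*(-98)) = 27*98 = 2646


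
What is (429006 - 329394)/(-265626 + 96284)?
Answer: -49806/84671 ≈ -0.58823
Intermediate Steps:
(429006 - 329394)/(-265626 + 96284) = 99612/(-169342) = 99612*(-1/169342) = -49806/84671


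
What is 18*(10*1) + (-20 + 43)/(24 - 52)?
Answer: 5017/28 ≈ 179.18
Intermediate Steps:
18*(10*1) + (-20 + 43)/(24 - 52) = 18*10 + 23/(-28) = 180 + 23*(-1/28) = 180 - 23/28 = 5017/28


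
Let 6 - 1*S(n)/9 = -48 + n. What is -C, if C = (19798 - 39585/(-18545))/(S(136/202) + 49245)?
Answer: -7417308599/18627410271 ≈ -0.39819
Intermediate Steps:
S(n) = 486 - 9*n (S(n) = 54 - 9*(-48 + n) = 54 + (432 - 9*n) = 486 - 9*n)
C = 7417308599/18627410271 (C = (19798 - 39585/(-18545))/((486 - 1224/202) + 49245) = (19798 - 39585*(-1/18545))/((486 - 1224/202) + 49245) = (19798 + 7917/3709)/((486 - 9*68/101) + 49245) = 73438699/(3709*((486 - 612/101) + 49245)) = 73438699/(3709*(48474/101 + 49245)) = 73438699/(3709*(5022219/101)) = (73438699/3709)*(101/5022219) = 7417308599/18627410271 ≈ 0.39819)
-C = -1*7417308599/18627410271 = -7417308599/18627410271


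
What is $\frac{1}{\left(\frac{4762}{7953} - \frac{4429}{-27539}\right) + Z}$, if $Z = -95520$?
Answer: $- \frac{219017667}{20920401187285} \approx -1.0469 \cdot 10^{-5}$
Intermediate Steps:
$\frac{1}{\left(\frac{4762}{7953} - \frac{4429}{-27539}\right) + Z} = \frac{1}{\left(\frac{4762}{7953} - \frac{4429}{-27539}\right) - 95520} = \frac{1}{\left(4762 \cdot \frac{1}{7953} - - \frac{4429}{27539}\right) - 95520} = \frac{1}{\left(\frac{4762}{7953} + \frac{4429}{27539}\right) - 95520} = \frac{1}{\frac{166364555}{219017667} - 95520} = \frac{1}{- \frac{20920401187285}{219017667}} = - \frac{219017667}{20920401187285}$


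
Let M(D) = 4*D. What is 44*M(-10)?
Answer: -1760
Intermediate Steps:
44*M(-10) = 44*(4*(-10)) = 44*(-40) = -1760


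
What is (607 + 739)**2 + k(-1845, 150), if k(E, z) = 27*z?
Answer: 1815766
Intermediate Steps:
(607 + 739)**2 + k(-1845, 150) = (607 + 739)**2 + 27*150 = 1346**2 + 4050 = 1811716 + 4050 = 1815766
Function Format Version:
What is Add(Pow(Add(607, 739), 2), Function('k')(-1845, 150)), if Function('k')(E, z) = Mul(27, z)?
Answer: 1815766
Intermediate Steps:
Add(Pow(Add(607, 739), 2), Function('k')(-1845, 150)) = Add(Pow(Add(607, 739), 2), Mul(27, 150)) = Add(Pow(1346, 2), 4050) = Add(1811716, 4050) = 1815766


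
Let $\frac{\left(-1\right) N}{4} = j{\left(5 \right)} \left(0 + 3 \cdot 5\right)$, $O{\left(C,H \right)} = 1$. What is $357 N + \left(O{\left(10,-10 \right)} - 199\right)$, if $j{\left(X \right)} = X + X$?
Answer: $-214398$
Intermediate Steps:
$j{\left(X \right)} = 2 X$
$N = -600$ ($N = - 4 \cdot 2 \cdot 5 \left(0 + 3 \cdot 5\right) = - 4 \cdot 10 \left(0 + 15\right) = - 4 \cdot 10 \cdot 15 = \left(-4\right) 150 = -600$)
$357 N + \left(O{\left(10,-10 \right)} - 199\right) = 357 \left(-600\right) + \left(1 - 199\right) = -214200 - 198 = -214398$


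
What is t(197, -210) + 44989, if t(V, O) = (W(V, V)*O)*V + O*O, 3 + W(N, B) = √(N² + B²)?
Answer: 213199 - 8149890*√2 ≈ -1.1312e+7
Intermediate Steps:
W(N, B) = -3 + √(B² + N²) (W(N, B) = -3 + √(N² + B²) = -3 + √(B² + N²))
t(V, O) = O² + O*V*(-3 + √2*√(V²)) (t(V, O) = ((-3 + √(V² + V²))*O)*V + O*O = ((-3 + √(2*V²))*O)*V + O² = ((-3 + √2*√(V²))*O)*V + O² = (O*(-3 + √2*√(V²)))*V + O² = O*V*(-3 + √2*√(V²)) + O² = O² + O*V*(-3 + √2*√(V²)))
t(197, -210) + 44989 = -210*(-210 + 197*(-3 + √2*√(197²))) + 44989 = -210*(-210 + 197*(-3 + √2*√38809)) + 44989 = -210*(-210 + 197*(-3 + √2*197)) + 44989 = -210*(-210 + 197*(-3 + 197*√2)) + 44989 = -210*(-210 + (-591 + 38809*√2)) + 44989 = -210*(-801 + 38809*√2) + 44989 = (168210 - 8149890*√2) + 44989 = 213199 - 8149890*√2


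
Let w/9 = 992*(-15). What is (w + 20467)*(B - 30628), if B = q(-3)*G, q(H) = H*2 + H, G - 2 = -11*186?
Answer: 1387757096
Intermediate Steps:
w = -133920 (w = 9*(992*(-15)) = 9*(-14880) = -133920)
G = -2044 (G = 2 - 11*186 = 2 - 2046 = -2044)
q(H) = 3*H (q(H) = 2*H + H = 3*H)
B = 18396 (B = (3*(-3))*(-2044) = -9*(-2044) = 18396)
(w + 20467)*(B - 30628) = (-133920 + 20467)*(18396 - 30628) = -113453*(-12232) = 1387757096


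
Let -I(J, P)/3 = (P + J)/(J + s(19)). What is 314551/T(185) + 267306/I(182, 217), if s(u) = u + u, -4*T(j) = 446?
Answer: -4622355818/88977 ≈ -51950.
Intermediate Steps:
T(j) = -223/2 (T(j) = -1/4*446 = -223/2)
s(u) = 2*u
I(J, P) = -3*(J + P)/(38 + J) (I(J, P) = -3*(P + J)/(J + 2*19) = -3*(J + P)/(J + 38) = -3*(J + P)/(38 + J))
314551/T(185) + 267306/I(182, 217) = 314551/(-223/2) + 267306/((3*(-1*182 - 1*217)/(38 + 182))) = 314551*(-2/223) + 267306/((3*(-182 - 217)/220)) = -629102/223 + 267306/((3*(1/220)*(-399))) = -629102/223 + 267306/(-1197/220) = -629102/223 + 267306*(-220/1197) = -629102/223 - 19602440/399 = -4622355818/88977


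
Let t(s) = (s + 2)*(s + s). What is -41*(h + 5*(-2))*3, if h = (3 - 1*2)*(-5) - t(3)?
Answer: 5535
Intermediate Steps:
t(s) = 2*s*(2 + s) (t(s) = (2 + s)*(2*s) = 2*s*(2 + s))
h = -35 (h = (3 - 1*2)*(-5) - 2*3*(2 + 3) = (3 - 2)*(-5) - 2*3*5 = 1*(-5) - 1*30 = -5 - 30 = -35)
-41*(h + 5*(-2))*3 = -41*(-35 + 5*(-2))*3 = -41*(-35 - 10)*3 = -41*(-45)*3 = 1845*3 = 5535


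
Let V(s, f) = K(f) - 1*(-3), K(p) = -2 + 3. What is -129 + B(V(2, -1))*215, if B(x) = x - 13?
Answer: -2064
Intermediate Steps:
K(p) = 1
V(s, f) = 4 (V(s, f) = 1 - 1*(-3) = 1 + 3 = 4)
B(x) = -13 + x
-129 + B(V(2, -1))*215 = -129 + (-13 + 4)*215 = -129 - 9*215 = -129 - 1935 = -2064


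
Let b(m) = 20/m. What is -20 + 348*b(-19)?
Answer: -7340/19 ≈ -386.32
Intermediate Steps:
-20 + 348*b(-19) = -20 + 348*(20/(-19)) = -20 + 348*(20*(-1/19)) = -20 + 348*(-20/19) = -20 - 6960/19 = -7340/19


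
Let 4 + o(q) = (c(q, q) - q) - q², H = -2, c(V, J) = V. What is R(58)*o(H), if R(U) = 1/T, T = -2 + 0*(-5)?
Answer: 4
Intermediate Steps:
T = -2 (T = -2 + 0 = -2)
o(q) = -4 - q² (o(q) = -4 + ((q - q) - q²) = -4 + (0 - q²) = -4 - q²)
R(U) = -½ (R(U) = 1/(-2) = -½)
R(58)*o(H) = -(-4 - 1*(-2)²)/2 = -(-4 - 1*4)/2 = -(-4 - 4)/2 = -½*(-8) = 4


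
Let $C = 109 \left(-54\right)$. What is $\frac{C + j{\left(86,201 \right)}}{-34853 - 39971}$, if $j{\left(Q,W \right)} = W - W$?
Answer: $\frac{2943}{37412} \approx 0.078665$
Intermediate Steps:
$C = -5886$
$j{\left(Q,W \right)} = 0$
$\frac{C + j{\left(86,201 \right)}}{-34853 - 39971} = \frac{-5886 + 0}{-34853 - 39971} = - \frac{5886}{-74824} = \left(-5886\right) \left(- \frac{1}{74824}\right) = \frac{2943}{37412}$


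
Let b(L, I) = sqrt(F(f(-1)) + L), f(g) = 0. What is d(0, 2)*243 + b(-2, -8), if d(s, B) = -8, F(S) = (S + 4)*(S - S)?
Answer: -1944 + I*sqrt(2) ≈ -1944.0 + 1.4142*I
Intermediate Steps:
F(S) = 0 (F(S) = (4 + S)*0 = 0)
b(L, I) = sqrt(L) (b(L, I) = sqrt(0 + L) = sqrt(L))
d(0, 2)*243 + b(-2, -8) = -8*243 + sqrt(-2) = -1944 + I*sqrt(2)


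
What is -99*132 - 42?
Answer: -13110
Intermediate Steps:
-99*132 - 42 = -13068 - 42 = -13110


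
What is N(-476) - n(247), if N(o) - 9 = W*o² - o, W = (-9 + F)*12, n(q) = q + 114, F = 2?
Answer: -19032260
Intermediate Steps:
n(q) = 114 + q
W = -84 (W = (-9 + 2)*12 = -7*12 = -84)
N(o) = 9 - o - 84*o² (N(o) = 9 + (-84*o² - o) = 9 + (-o - 84*o²) = 9 - o - 84*o²)
N(-476) - n(247) = (9 - 1*(-476) - 84*(-476)²) - (114 + 247) = (9 + 476 - 84*226576) - 1*361 = (9 + 476 - 19032384) - 361 = -19031899 - 361 = -19032260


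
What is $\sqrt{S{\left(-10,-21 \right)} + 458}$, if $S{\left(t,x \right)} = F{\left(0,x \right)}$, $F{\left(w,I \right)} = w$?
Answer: $\sqrt{458} \approx 21.401$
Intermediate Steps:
$S{\left(t,x \right)} = 0$
$\sqrt{S{\left(-10,-21 \right)} + 458} = \sqrt{0 + 458} = \sqrt{458}$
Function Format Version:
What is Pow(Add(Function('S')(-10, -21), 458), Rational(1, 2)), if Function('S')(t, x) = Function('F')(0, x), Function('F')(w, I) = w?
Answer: Pow(458, Rational(1, 2)) ≈ 21.401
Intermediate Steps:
Function('S')(t, x) = 0
Pow(Add(Function('S')(-10, -21), 458), Rational(1, 2)) = Pow(Add(0, 458), Rational(1, 2)) = Pow(458, Rational(1, 2))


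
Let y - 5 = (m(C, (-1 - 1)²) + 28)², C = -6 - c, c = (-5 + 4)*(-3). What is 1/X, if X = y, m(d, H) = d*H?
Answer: 1/69 ≈ 0.014493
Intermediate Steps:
c = 3 (c = -1*(-3) = 3)
C = -9 (C = -6 - 1*3 = -6 - 3 = -9)
m(d, H) = H*d
y = 69 (y = 5 + ((-1 - 1)²*(-9) + 28)² = 5 + ((-2)²*(-9) + 28)² = 5 + (4*(-9) + 28)² = 5 + (-36 + 28)² = 5 + (-8)² = 5 + 64 = 69)
X = 69
1/X = 1/69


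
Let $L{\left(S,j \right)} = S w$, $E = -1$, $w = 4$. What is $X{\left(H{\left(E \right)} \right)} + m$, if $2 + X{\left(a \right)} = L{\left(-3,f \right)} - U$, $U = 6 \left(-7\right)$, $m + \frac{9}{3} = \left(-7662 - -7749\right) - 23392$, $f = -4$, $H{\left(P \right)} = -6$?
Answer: $-23280$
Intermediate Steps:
$m = -23308$ ($m = -3 - 23305 = -23308$)
$U = -42$
$L{\left(S,j \right)} = 4 S$ ($L{\left(S,j \right)} = S 4 = 4 S$)
$X{\left(a \right)} = 28$ ($X{\left(a \right)} = -2 + \left(4 \left(-3\right) - -42\right) = -2 + \left(-12 + 42\right) = -2 + 30 = 28$)
$X{\left(H{\left(E \right)} \right)} + m = 28 - 23308 = -23280$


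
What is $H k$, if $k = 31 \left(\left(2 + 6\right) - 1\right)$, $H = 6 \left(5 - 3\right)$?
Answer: $2604$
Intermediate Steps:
$H = 12$ ($H = 6 \cdot 2 = 12$)
$k = 217$ ($k = 31 \left(8 - 1\right) = 31 \cdot 7 = 217$)
$H k = 12 \cdot 217 = 2604$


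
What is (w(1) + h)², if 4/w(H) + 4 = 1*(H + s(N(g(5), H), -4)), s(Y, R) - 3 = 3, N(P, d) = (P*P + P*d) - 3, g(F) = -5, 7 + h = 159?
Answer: 211600/9 ≈ 23511.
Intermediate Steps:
h = 152 (h = -7 + 159 = 152)
N(P, d) = -3 + P² + P*d (N(P, d) = (P² + P*d) - 3 = -3 + P² + P*d)
s(Y, R) = 6 (s(Y, R) = 3 + 3 = 6)
w(H) = 4/(2 + H) (w(H) = 4/(-4 + 1*(H + 6)) = 4/(-4 + 1*(6 + H)) = 4/(-4 + (6 + H)) = 4/(2 + H))
(w(1) + h)² = (4/(2 + 1) + 152)² = (4/3 + 152)² = (460/3)² = 211600/9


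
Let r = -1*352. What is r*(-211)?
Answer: 74272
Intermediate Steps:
r = -352
r*(-211) = -352*(-211) = 74272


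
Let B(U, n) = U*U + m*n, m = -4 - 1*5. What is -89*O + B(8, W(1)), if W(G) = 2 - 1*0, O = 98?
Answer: -8676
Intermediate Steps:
W(G) = 2 (W(G) = 2 + 0 = 2)
m = -9 (m = -4 - 5 = -9)
B(U, n) = U**2 - 9*n (B(U, n) = U*U - 9*n = U**2 - 9*n)
-89*O + B(8, W(1)) = -89*98 + (8**2 - 9*2) = -8722 + (64 - 18) = -8722 + 46 = -8676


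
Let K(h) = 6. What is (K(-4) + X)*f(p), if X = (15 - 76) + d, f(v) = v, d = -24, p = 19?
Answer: -1501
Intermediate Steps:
X = -85 (X = (15 - 76) - 24 = -61 - 24 = -85)
(K(-4) + X)*f(p) = (6 - 85)*19 = -79*19 = -1501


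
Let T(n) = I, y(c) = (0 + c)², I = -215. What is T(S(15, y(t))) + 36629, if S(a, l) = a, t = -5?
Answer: 36414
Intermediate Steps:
y(c) = c²
T(n) = -215
T(S(15, y(t))) + 36629 = -215 + 36629 = 36414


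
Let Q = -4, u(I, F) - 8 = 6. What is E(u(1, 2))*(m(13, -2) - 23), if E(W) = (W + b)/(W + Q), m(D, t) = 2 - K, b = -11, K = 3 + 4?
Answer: -42/5 ≈ -8.4000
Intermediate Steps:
K = 7
u(I, F) = 14 (u(I, F) = 8 + 6 = 14)
m(D, t) = -5 (m(D, t) = 2 - 1*7 = 2 - 7 = -5)
E(W) = (-11 + W)/(-4 + W) (E(W) = (W - 11)/(W - 4) = (-11 + W)/(-4 + W))
E(u(1, 2))*(m(13, -2) - 23) = ((-11 + 14)/(-4 + 14))*(-5 - 23) = (3/10)*(-28) = -42/5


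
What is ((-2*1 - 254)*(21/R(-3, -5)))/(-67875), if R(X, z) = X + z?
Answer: -224/22625 ≈ -0.0099006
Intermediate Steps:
((-2*1 - 254)*(21/R(-3, -5)))/(-67875) = ((-2*1 - 254)*(21/(-3 - 5)))/(-67875) = ((-2 - 254)*(21/(-8)))*(-1/67875) = -5376*(-1)/8*(-1/67875) = -256*(-21/8)*(-1/67875) = 672*(-1/67875) = -224/22625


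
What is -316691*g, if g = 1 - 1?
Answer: 0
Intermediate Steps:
g = 0
-316691*g = -316691*0 = 0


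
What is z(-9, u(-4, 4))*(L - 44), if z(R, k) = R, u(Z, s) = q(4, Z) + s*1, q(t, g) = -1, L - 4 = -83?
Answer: 1107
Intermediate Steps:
L = -79 (L = 4 - 83 = -79)
u(Z, s) = -1 + s (u(Z, s) = -1 + s*1 = -1 + s)
z(-9, u(-4, 4))*(L - 44) = -9*(-79 - 44) = -9*(-123) = 1107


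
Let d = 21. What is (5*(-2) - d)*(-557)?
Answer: 17267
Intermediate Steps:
(5*(-2) - d)*(-557) = (5*(-2) - 1*21)*(-557) = (-10 - 21)*(-557) = -31*(-557) = 17267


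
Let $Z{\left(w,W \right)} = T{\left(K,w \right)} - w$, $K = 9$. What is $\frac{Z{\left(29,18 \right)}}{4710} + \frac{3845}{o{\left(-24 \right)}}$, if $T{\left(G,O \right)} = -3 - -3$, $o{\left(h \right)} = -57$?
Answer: $- \frac{6037201}{89490} \approx -67.462$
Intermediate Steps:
$T{\left(G,O \right)} = 0$ ($T{\left(G,O \right)} = -3 + 3 = 0$)
$Z{\left(w,W \right)} = - w$ ($Z{\left(w,W \right)} = 0 - w = - w$)
$\frac{Z{\left(29,18 \right)}}{4710} + \frac{3845}{o{\left(-24 \right)}} = \frac{\left(-1\right) 29}{4710} + \frac{3845}{-57} = \left(-29\right) \frac{1}{4710} + 3845 \left(- \frac{1}{57}\right) = - \frac{29}{4710} - \frac{3845}{57} = - \frac{6037201}{89490}$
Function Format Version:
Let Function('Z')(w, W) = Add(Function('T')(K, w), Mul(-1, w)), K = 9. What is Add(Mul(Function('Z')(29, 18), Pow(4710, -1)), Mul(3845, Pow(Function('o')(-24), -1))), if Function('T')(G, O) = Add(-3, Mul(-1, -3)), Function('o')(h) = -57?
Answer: Rational(-6037201, 89490) ≈ -67.462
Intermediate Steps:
Function('T')(G, O) = 0 (Function('T')(G, O) = Add(-3, 3) = 0)
Function('Z')(w, W) = Mul(-1, w) (Function('Z')(w, W) = Add(0, Mul(-1, w)) = Mul(-1, w))
Add(Mul(Function('Z')(29, 18), Pow(4710, -1)), Mul(3845, Pow(Function('o')(-24), -1))) = Add(Mul(Mul(-1, 29), Pow(4710, -1)), Mul(3845, Pow(-57, -1))) = Add(Mul(-29, Rational(1, 4710)), Mul(3845, Rational(-1, 57))) = Add(Rational(-29, 4710), Rational(-3845, 57)) = Rational(-6037201, 89490)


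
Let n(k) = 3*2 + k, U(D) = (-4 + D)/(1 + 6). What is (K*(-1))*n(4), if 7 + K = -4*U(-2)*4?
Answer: -470/7 ≈ -67.143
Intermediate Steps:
U(D) = -4/7 + D/7 (U(D) = (-4 + D)/7 = (-4 + D)*(⅐) = -4/7 + D/7)
n(k) = 6 + k
K = 47/7 (K = -7 - 4*(-4/7 + (⅐)*(-2))*4 = -7 - 4*(-4/7 - 2/7)*4 = -7 - 4*(-6/7)*4 = -7 + (24/7)*4 = -7 + 96/7 = 47/7 ≈ 6.7143)
(K*(-1))*n(4) = ((47/7)*(-1))*(6 + 4) = -47/7*10 = -470/7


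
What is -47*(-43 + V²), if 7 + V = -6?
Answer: -5922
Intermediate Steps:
V = -13 (V = -7 - 6 = -13)
-47*(-43 + V²) = -47*(-43 + (-13)²) = -47*(-43 + 169) = -47*126 = -5922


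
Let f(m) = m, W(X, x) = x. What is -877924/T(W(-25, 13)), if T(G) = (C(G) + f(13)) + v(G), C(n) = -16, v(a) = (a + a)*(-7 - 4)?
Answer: 877924/289 ≈ 3037.8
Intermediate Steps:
v(a) = -22*a (v(a) = (2*a)*(-11) = -22*a)
T(G) = -3 - 22*G (T(G) = (-16 + 13) - 22*G = -3 - 22*G)
-877924/T(W(-25, 13)) = -877924/(-3 - 22*13) = -877924/(-3 - 286) = -877924/(-289) = -877924*(-1/289) = 877924/289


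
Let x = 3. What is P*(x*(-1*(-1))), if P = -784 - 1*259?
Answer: -3129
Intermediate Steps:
P = -1043 (P = -784 - 259 = -1043)
P*(x*(-1*(-1))) = -3129*(-1*(-1)) = -3129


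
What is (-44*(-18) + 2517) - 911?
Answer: 2398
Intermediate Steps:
(-44*(-18) + 2517) - 911 = (792 + 2517) - 911 = 3309 - 911 = 2398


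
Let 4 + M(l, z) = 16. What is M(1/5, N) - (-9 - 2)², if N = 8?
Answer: -109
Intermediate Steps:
M(l, z) = 12 (M(l, z) = -4 + 16 = 12)
M(1/5, N) - (-9 - 2)² = 12 - (-9 - 2)² = 12 - 1*(-11)² = 12 - 1*121 = 12 - 121 = -109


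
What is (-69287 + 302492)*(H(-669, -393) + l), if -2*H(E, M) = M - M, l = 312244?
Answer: 72816862020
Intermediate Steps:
H(E, M) = 0 (H(E, M) = -(M - M)/2 = -1/2*0 = 0)
(-69287 + 302492)*(H(-669, -393) + l) = (-69287 + 302492)*(0 + 312244) = 233205*312244 = 72816862020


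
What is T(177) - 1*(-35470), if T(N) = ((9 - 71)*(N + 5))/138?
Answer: 2441788/69 ≈ 35388.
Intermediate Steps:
T(N) = -155/69 - 31*N/69 (T(N) = -62*(5 + N)*(1/138) = (-310 - 62*N)*(1/138) = -155/69 - 31*N/69)
T(177) - 1*(-35470) = (-155/69 - 31/69*177) - 1*(-35470) = (-155/69 - 1829/23) + 35470 = -5642/69 + 35470 = 2441788/69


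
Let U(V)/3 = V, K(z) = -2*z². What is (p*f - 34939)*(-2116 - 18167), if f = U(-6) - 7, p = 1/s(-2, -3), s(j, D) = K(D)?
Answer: 4251837397/6 ≈ 7.0864e+8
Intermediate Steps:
U(V) = 3*V
s(j, D) = -2*D²
p = -1/18 (p = 1/(-2*(-3)²) = 1/(-2*9) = 1/(-18) = -1/18 ≈ -0.055556)
f = -25 (f = 3*(-6) - 7 = -18 - 7 = -25)
(p*f - 34939)*(-2116 - 18167) = (-1/18*(-25) - 34939)*(-2116 - 18167) = (25/18 - 34939)*(-20283) = -628877/18*(-20283) = 4251837397/6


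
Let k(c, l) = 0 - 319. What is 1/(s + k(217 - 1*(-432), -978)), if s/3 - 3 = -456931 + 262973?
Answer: -1/582184 ≈ -1.7177e-6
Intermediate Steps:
s = -581865 (s = 9 + 3*(-456931 + 262973) = 9 + 3*(-193958) = 9 - 581874 = -581865)
k(c, l) = -319
1/(s + k(217 - 1*(-432), -978)) = 1/(-581865 - 319) = 1/(-582184) = -1/582184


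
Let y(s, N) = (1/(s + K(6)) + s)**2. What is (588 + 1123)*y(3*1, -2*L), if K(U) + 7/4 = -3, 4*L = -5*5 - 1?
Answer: 494479/49 ≈ 10091.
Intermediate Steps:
L = -13/2 (L = (-5*5 - 1)/4 = (-25 - 1)/4 = (1/4)*(-26) = -13/2 ≈ -6.5000)
K(U) = -19/4 (K(U) = -7/4 - 3 = -19/4)
y(s, N) = (s + 1/(-19/4 + s))**2 (y(s, N) = (1/(s - 19/4) + s)**2 = (1/(-19/4 + s) + s)**2 = (s + 1/(-19/4 + s))**2)
(588 + 1123)*y(3*1, -2*L) = (588 + 1123)*((4 - 57 + 4*(3*1)**2)**2/(-19 + 4*(3*1))**2) = 1711*((4 - 19*3 + 4*3**2)**2/(-19 + 4*3)**2) = 1711*((4 - 57 + 4*9)**2/(-19 + 12)**2) = 1711*((4 - 57 + 36)**2/(-7)**2) = 1711*((1/49)*(-17)**2) = 1711*((1/49)*289) = 1711*(289/49) = 494479/49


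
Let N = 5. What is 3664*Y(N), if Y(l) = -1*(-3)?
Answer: 10992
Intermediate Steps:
Y(l) = 3
3664*Y(N) = 3664*3 = 10992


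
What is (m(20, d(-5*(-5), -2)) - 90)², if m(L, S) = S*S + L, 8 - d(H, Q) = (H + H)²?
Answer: 38564025480036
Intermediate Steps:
d(H, Q) = 8 - 4*H² (d(H, Q) = 8 - (H + H)² = 8 - (2*H)² = 8 - 4*H²)
m(L, S) = L + S² (m(L, S) = S² + L = L + S²)
(m(20, d(-5*(-5), -2)) - 90)² = ((20 + (8 - 4*(-5*(-5))²)²) - 90)² = ((20 + (8 - 4*25²)²) - 90)² = ((20 + (8 - 4*625)²) - 90)² = ((20 + (8 - 2500)²) - 90)² = ((20 + (-2492)²) - 90)² = ((20 + 6210064) - 90)² = (6210084 - 90)² = 6209994² = 38564025480036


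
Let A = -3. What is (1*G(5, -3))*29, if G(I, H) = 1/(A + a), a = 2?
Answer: -29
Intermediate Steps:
G(I, H) = -1 (G(I, H) = 1/(-3 + 2) = 1/(-1) = -1)
(1*G(5, -3))*29 = (1*(-1))*29 = -1*29 = -29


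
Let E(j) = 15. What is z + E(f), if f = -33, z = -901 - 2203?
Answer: -3089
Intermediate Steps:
z = -3104
z + E(f) = -3104 + 15 = -3089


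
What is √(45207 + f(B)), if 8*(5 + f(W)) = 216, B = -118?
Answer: √45229 ≈ 212.67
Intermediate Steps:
f(W) = 22 (f(W) = -5 + (⅛)*216 = -5 + 27 = 22)
√(45207 + f(B)) = √(45207 + 22) = √45229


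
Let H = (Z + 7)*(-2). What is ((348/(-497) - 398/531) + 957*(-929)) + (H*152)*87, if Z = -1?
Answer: -276506566681/263907 ≈ -1.0477e+6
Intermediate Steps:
H = -12 (H = (-1 + 7)*(-2) = 6*(-2) = -12)
((348/(-497) - 398/531) + 957*(-929)) + (H*152)*87 = ((348/(-497) - 398/531) + 957*(-929)) - 12*152*87 = ((348*(-1/497) - 398*1/531) - 889053) - 1824*87 = ((-348/497 - 398/531) - 889053) - 158688 = (-382594/263907 - 889053) - 158688 = -234627692665/263907 - 158688 = -276506566681/263907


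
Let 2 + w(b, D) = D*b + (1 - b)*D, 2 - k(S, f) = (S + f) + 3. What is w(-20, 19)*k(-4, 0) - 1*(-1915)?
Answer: 1966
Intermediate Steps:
k(S, f) = -1 - S - f (k(S, f) = 2 - ((S + f) + 3) = 2 - (3 + S + f) = 2 + (-3 - S - f) = -1 - S - f)
w(b, D) = -2 + D*b + D*(1 - b) (w(b, D) = -2 + (D*b + (1 - b)*D) = -2 + (D*b + D*(1 - b)) = -2 + D*b + D*(1 - b))
w(-20, 19)*k(-4, 0) - 1*(-1915) = (-2 + 19)*(-1 - 1*(-4) - 1*0) - 1*(-1915) = 17*(-1 + 4 + 0) + 1915 = 17*3 + 1915 = 51 + 1915 = 1966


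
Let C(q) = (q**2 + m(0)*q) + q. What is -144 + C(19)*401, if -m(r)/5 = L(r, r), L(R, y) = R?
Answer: 152236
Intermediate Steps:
m(r) = -5*r
C(q) = q + q**2 (C(q) = (q**2 + (-5*0)*q) + q = (q**2 + 0*q) + q = (q**2 + 0) + q = q**2 + q = q + q**2)
-144 + C(19)*401 = -144 + (19*(1 + 19))*401 = -144 + (19*20)*401 = -144 + 380*401 = -144 + 152380 = 152236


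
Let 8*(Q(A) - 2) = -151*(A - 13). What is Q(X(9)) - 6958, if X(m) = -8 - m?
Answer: -25559/4 ≈ -6389.8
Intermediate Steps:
Q(A) = 1979/8 - 151*A/8 (Q(A) = 2 + (-151*(A - 13))/8 = 2 + (-151*(-13 + A))/8 = 2 + (1963 - 151*A)/8 = 2 + (1963/8 - 151*A/8) = 1979/8 - 151*A/8)
Q(X(9)) - 6958 = (1979/8 - 151*(-8 - 1*9)/8) - 6958 = (1979/8 - 151*(-8 - 9)/8) - 6958 = (1979/8 - 151/8*(-17)) - 6958 = (1979/8 + 2567/8) - 6958 = 2273/4 - 6958 = -25559/4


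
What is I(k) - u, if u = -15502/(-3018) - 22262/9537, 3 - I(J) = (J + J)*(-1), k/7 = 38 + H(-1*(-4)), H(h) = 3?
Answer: 918163468/1599037 ≈ 574.20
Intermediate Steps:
k = 287 (k = 7*(38 + 3) = 7*41 = 287)
I(J) = 3 + 2*J (I(J) = 3 - (J + J)*(-1) = 3 - 2*J*(-1) = 3 - (-2)*J = 3 + 2*J)
u = 4480881/1599037 (u = -15502*(-1/3018) - 22262*1/9537 = 7751/1509 - 22262/9537 = 4480881/1599037 ≈ 2.8022)
I(k) - u = (3 + 2*287) - 1*4480881/1599037 = (3 + 574) - 4480881/1599037 = 577 - 4480881/1599037 = 918163468/1599037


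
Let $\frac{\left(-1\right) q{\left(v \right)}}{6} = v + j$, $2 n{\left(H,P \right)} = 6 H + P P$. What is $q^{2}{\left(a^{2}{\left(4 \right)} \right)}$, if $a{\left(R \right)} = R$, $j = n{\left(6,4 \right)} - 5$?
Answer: $49284$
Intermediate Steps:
$n{\left(H,P \right)} = \frac{P^{2}}{2} + 3 H$ ($n{\left(H,P \right)} = \frac{6 H + P P}{2} = \frac{6 H + P^{2}}{2} = \frac{P^{2} + 6 H}{2} = \frac{P^{2}}{2} + 3 H$)
$j = 21$ ($j = \left(\frac{4^{2}}{2} + 3 \cdot 6\right) - 5 = \left(\frac{1}{2} \cdot 16 + 18\right) - 5 = \left(8 + 18\right) - 5 = 26 - 5 = 21$)
$q{\left(v \right)} = -126 - 6 v$ ($q{\left(v \right)} = - 6 \left(v + 21\right) = - 6 \left(21 + v\right) = -126 - 6 v$)
$q^{2}{\left(a^{2}{\left(4 \right)} \right)} = \left(-126 - 6 \cdot 4^{2}\right)^{2} = \left(-126 - 96\right)^{2} = \left(-222\right)^{2} = 49284$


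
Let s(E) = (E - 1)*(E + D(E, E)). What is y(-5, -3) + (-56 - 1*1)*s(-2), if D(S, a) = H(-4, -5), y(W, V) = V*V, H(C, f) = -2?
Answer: -675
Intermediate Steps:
y(W, V) = V**2
D(S, a) = -2
s(E) = (-1 + E)*(-2 + E) (s(E) = (E - 1)*(E - 2) = (-1 + E)*(-2 + E))
y(-5, -3) + (-56 - 1*1)*s(-2) = (-3)**2 + (-56 - 1*1)*(2 + (-2)**2 - 3*(-2)) = 9 + (-56 - 1)*(2 + 4 + 6) = 9 - 57*12 = 9 - 684 = -675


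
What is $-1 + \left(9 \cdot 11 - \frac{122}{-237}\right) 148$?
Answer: $\frac{3490343}{237} \approx 14727.0$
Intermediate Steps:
$-1 + \left(9 \cdot 11 - \frac{122}{-237}\right) 148 = -1 + \left(99 - - \frac{122}{237}\right) 148 = -1 + \left(99 + \frac{122}{237}\right) 148 = -1 + \frac{23585}{237} \cdot 148 = -1 + \frac{3490580}{237} = \frac{3490343}{237}$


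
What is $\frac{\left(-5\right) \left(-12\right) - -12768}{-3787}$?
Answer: $- \frac{12828}{3787} \approx -3.3874$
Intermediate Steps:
$\frac{\left(-5\right) \left(-12\right) - -12768}{-3787} = \left(60 + 12768\right) \left(- \frac{1}{3787}\right) = 12828 \left(- \frac{1}{3787}\right) = - \frac{12828}{3787}$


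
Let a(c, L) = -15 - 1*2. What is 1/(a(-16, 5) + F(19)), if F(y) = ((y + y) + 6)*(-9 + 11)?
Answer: 1/71 ≈ 0.014085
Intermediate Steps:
a(c, L) = -17 (a(c, L) = -15 - 2 = -17)
F(y) = 12 + 4*y (F(y) = (2*y + 6)*2 = (6 + 2*y)*2 = 12 + 4*y)
1/(a(-16, 5) + F(19)) = 1/(-17 + (12 + 4*19)) = 1/(-17 + (12 + 76)) = 1/(-17 + 88) = 1/71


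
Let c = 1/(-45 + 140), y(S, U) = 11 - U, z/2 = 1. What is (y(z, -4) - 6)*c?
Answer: 9/95 ≈ 0.094737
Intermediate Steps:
z = 2 (z = 2*1 = 2)
c = 1/95 ≈ 0.010526
(y(z, -4) - 6)*c = ((11 - 1*(-4)) - 6)*(1/95) = ((11 + 4) - 6)*(1/95) = (15 - 6)*(1/95) = 9*(1/95) = 9/95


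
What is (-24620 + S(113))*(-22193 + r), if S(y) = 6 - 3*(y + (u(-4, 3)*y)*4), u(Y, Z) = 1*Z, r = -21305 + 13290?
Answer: 876666368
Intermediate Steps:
r = -8015
u(Y, Z) = Z
S(y) = 6 - 39*y (S(y) = 6 - 3*(y + (3*y)*4) = 6 - 3*(y + 12*y) = 6 - 39*y)
(-24620 + S(113))*(-22193 + r) = (-24620 + (6 - 39*113))*(-22193 - 8015) = (-24620 + (6 - 4407))*(-30208) = (-24620 - 4401)*(-30208) = -29021*(-30208) = 876666368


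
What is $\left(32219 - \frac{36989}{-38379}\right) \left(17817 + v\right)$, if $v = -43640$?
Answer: $- \frac{31931946851770}{38379} \approx -8.3202 \cdot 10^{8}$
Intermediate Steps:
$\left(32219 - \frac{36989}{-38379}\right) \left(17817 + v\right) = \left(32219 - \frac{36989}{-38379}\right) \left(17817 - 43640\right) = \left(32219 - - \frac{36989}{38379}\right) \left(-25823\right) = \left(32219 + \frac{36989}{38379}\right) \left(-25823\right) = \frac{1236569990}{38379} \left(-25823\right) = - \frac{31931946851770}{38379}$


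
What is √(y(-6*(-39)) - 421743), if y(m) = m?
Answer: I*√421509 ≈ 649.24*I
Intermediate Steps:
√(y(-6*(-39)) - 421743) = √(-6*(-39) - 421743) = √(234 - 421743) = √(-421509) = I*√421509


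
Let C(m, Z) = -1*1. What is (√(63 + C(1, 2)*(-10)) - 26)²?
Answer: (26 - √73)² ≈ 304.71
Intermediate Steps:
C(m, Z) = -1
(√(63 + C(1, 2)*(-10)) - 26)² = (√(63 - 1*(-10)) - 26)² = (√(63 + 10) - 26)² = (√73 - 26)² = (-26 + √73)²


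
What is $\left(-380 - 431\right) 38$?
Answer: $-30818$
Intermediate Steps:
$\left(-380 - 431\right) 38 = \left(-811\right) 38 = -30818$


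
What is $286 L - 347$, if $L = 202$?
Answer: $57425$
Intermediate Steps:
$286 L - 347 = 286 \cdot 202 - 347 = 57772 - 347 = 57425$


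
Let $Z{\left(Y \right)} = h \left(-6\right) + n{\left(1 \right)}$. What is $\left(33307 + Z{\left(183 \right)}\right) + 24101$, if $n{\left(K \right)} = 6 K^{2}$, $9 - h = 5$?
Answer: $57390$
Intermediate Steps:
$h = 4$ ($h = 9 - 5 = 4$)
$Z{\left(Y \right)} = -18$ ($Z{\left(Y \right)} = 4 \left(-6\right) + 6 \cdot 1^{2} = -24 + 6 \cdot 1 = -24 + 6 = -18$)
$\left(33307 + Z{\left(183 \right)}\right) + 24101 = \left(33307 - 18\right) + 24101 = 33289 + 24101 = 57390$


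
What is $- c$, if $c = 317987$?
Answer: $-317987$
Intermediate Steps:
$- c = \left(-1\right) 317987 = -317987$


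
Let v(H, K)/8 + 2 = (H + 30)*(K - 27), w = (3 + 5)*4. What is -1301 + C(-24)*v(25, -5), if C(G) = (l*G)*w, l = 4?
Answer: 43301611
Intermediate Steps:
w = 32 (w = 8*4 = 32)
C(G) = 128*G (C(G) = (4*G)*32 = 128*G)
v(H, K) = -16 + 8*(-27 + K)*(30 + H) (v(H, K) = -16 + 8*((H + 30)*(K - 27)) = -16 + 8*((30 + H)*(-27 + K)) = -16 + 8*((-27 + K)*(30 + H)) = -16 + 8*(-27 + K)*(30 + H))
-1301 + C(-24)*v(25, -5) = -1301 + (128*(-24))*(-6496 - 216*25 + 240*(-5) + 8*25*(-5)) = -1301 - 3072*(-6496 - 5400 - 1200 - 1000) = -1301 - 3072*(-14096) = -1301 + 43302912 = 43301611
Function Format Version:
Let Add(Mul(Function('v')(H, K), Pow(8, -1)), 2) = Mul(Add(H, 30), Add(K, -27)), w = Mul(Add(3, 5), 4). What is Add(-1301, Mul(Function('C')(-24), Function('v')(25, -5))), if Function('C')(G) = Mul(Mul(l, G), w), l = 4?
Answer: 43301611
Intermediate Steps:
w = 32 (w = Mul(8, 4) = 32)
Function('C')(G) = Mul(128, G) (Function('C')(G) = Mul(Mul(4, G), 32) = Mul(128, G))
Function('v')(H, K) = Add(-16, Mul(8, Add(-27, K), Add(30, H))) (Function('v')(H, K) = Add(-16, Mul(8, Mul(Add(H, 30), Add(K, -27)))) = Add(-16, Mul(8, Mul(Add(30, H), Add(-27, K)))) = Add(-16, Mul(8, Mul(Add(-27, K), Add(30, H)))) = Add(-16, Mul(8, Add(-27, K), Add(30, H))))
Add(-1301, Mul(Function('C')(-24), Function('v')(25, -5))) = Add(-1301, Mul(Mul(128, -24), Add(-6496, Mul(-216, 25), Mul(240, -5), Mul(8, 25, -5)))) = Add(-1301, Mul(-3072, Add(-6496, -5400, -1200, -1000))) = Add(-1301, Mul(-3072, -14096)) = Add(-1301, 43302912) = 43301611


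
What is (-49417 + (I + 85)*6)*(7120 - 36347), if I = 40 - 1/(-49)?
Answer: 69696954679/49 ≈ 1.4224e+9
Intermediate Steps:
I = 1961/49 (I = 40 - 1*(-1/49) = 40 + 1/49 = 1961/49 ≈ 40.020)
(-49417 + (I + 85)*6)*(7120 - 36347) = (-49417 + (1961/49 + 85)*6)*(7120 - 36347) = (-49417 + (6126/49)*6)*(-29227) = (-49417 + 36756/49)*(-29227) = -2384677/49*(-29227) = 69696954679/49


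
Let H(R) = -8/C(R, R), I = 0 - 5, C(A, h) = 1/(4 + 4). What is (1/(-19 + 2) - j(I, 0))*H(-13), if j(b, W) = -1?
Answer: -1024/17 ≈ -60.235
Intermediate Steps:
C(A, h) = ⅛ (C(A, h) = 1/8 = ⅛)
I = -5
H(R) = -64 (H(R) = -8/⅛ = -8*8 = -64)
(1/(-19 + 2) - j(I, 0))*H(-13) = (1/(-19 + 2) - 1*(-1))*(-64) = (1/(-17) + 1)*(-64) = (-1/17 + 1)*(-64) = (16/17)*(-64) = -1024/17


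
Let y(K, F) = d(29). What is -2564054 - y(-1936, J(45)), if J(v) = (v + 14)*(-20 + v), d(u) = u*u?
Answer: -2564895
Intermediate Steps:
d(u) = u²
J(v) = (-20 + v)*(14 + v) (J(v) = (14 + v)*(-20 + v) = (-20 + v)*(14 + v))
y(K, F) = 841 (y(K, F) = 29² = 841)
-2564054 - y(-1936, J(45)) = -2564054 - 1*841 = -2564054 - 841 = -2564895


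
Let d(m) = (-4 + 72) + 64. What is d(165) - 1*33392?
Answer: -33260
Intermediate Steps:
d(m) = 132 (d(m) = 68 + 64 = 132)
d(165) - 1*33392 = 132 - 1*33392 = 132 - 33392 = -33260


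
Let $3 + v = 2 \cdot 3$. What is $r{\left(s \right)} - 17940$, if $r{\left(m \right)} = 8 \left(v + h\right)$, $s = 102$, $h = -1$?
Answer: $-17924$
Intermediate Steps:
$v = 3$ ($v = -3 + 2 \cdot 3 = -3 + 6 = 3$)
$r{\left(m \right)} = 16$ ($r{\left(m \right)} = 8 \left(3 - 1\right) = 8 \cdot 2 = 16$)
$r{\left(s \right)} - 17940 = 16 - 17940 = -17924$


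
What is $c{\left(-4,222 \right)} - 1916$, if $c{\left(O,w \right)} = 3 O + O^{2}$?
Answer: $-1912$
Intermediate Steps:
$c{\left(O,w \right)} = O^{2} + 3 O$
$c{\left(-4,222 \right)} - 1916 = - 4 \left(3 - 4\right) - 1916 = \left(-4\right) \left(-1\right) - 1916 = 4 - 1916 = -1912$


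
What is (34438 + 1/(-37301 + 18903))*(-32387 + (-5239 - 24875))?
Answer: -39600028777823/18398 ≈ -2.1524e+9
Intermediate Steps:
(34438 + 1/(-37301 + 18903))*(-32387 + (-5239 - 24875)) = (34438 + 1/(-18398))*(-32387 - 30114) = (34438 - 1/18398)*(-62501) = (633590323/18398)*(-62501) = -39600028777823/18398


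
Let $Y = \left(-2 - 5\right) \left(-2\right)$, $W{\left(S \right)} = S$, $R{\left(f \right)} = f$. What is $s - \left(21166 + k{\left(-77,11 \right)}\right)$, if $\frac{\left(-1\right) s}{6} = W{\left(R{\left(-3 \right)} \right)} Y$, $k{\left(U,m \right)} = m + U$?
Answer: $-20848$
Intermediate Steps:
$Y = 14$ ($Y = \left(-2 - 5\right) \left(-2\right) = \left(-7\right) \left(-2\right) = 14$)
$k{\left(U,m \right)} = U + m$
$s = 252$ ($s = - 6 \left(\left(-3\right) 14\right) = \left(-6\right) \left(-42\right) = 252$)
$s - \left(21166 + k{\left(-77,11 \right)}\right) = 252 - \left(21166 + \left(-77 + 11\right)\right) = 252 - \left(21166 - 66\right) = 252 - 21100 = -20848$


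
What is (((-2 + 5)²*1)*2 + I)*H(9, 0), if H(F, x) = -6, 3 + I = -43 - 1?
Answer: 174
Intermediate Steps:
I = -47 (I = -3 + (-43 - 1) = -3 - 44 = -47)
(((-2 + 5)²*1)*2 + I)*H(9, 0) = (((-2 + 5)²*1)*2 - 47)*(-6) = ((3²*1)*2 - 47)*(-6) = ((9*1)*2 - 47)*(-6) = (9*2 - 47)*(-6) = (18 - 47)*(-6) = -29*(-6) = 174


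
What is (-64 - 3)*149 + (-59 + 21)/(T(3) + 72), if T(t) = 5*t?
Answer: -868559/87 ≈ -9983.4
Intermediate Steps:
(-64 - 3)*149 + (-59 + 21)/(T(3) + 72) = (-64 - 3)*149 + (-59 + 21)/(5*3 + 72) = -67*149 - 38/(15 + 72) = -9983 - 38/87 = -868559/87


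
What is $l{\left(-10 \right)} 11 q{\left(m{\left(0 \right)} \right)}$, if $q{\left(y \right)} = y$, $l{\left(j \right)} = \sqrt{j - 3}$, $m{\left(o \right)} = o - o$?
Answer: $0$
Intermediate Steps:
$m{\left(o \right)} = 0$
$l{\left(j \right)} = \sqrt{-3 + j}$
$l{\left(-10 \right)} 11 q{\left(m{\left(0 \right)} \right)} = \sqrt{-3 - 10} \cdot 11 \cdot 0 = \sqrt{-13} \cdot 11 \cdot 0 = i \sqrt{13} \cdot 11 \cdot 0 = 11 i \sqrt{13} \cdot 0 = 0$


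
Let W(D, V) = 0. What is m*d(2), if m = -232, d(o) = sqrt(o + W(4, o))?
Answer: -232*sqrt(2) ≈ -328.10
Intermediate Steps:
d(o) = sqrt(o) (d(o) = sqrt(o + 0) = sqrt(o))
m*d(2) = -232*sqrt(2)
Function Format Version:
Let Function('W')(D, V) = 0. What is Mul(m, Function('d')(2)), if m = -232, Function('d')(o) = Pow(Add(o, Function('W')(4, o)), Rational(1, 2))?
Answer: Mul(-232, Pow(2, Rational(1, 2))) ≈ -328.10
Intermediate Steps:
Function('d')(o) = Pow(o, Rational(1, 2)) (Function('d')(o) = Pow(Add(o, 0), Rational(1, 2)) = Pow(o, Rational(1, 2)))
Mul(m, Function('d')(2)) = Mul(-232, Pow(2, Rational(1, 2)))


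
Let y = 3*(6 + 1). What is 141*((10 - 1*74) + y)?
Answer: -6063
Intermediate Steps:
y = 21 (y = 3*7 = 21)
141*((10 - 1*74) + y) = 141*((10 - 1*74) + 21) = 141*((10 - 74) + 21) = 141*(-64 + 21) = 141*(-43) = -6063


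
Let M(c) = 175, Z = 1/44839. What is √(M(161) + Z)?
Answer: √351843831014/44839 ≈ 13.229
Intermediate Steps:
Z = 1/44839 ≈ 2.2302e-5
√(M(161) + Z) = √(175 + 1/44839) = √(7846826/44839) = √351843831014/44839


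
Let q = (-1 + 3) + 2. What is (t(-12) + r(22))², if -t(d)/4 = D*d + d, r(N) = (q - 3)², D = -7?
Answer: 82369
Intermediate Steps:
q = 4 (q = 2 + 2 = 4)
r(N) = 1 (r(N) = (4 - 3)² = 1² = 1)
t(d) = 24*d (t(d) = -4*(-7*d + d) = -(-24)*d = 24*d)
(t(-12) + r(22))² = (24*(-12) + 1)² = (-288 + 1)² = (-287)² = 82369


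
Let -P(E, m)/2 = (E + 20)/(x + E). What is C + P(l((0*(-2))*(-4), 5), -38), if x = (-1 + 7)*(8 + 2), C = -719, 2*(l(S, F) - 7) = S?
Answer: -48227/67 ≈ -719.81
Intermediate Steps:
l(S, F) = 7 + S/2
x = 60 (x = 6*10 = 60)
P(E, m) = -2*(20 + E)/(60 + E) (P(E, m) = -2*(E + 20)/(60 + E) = -2*(20 + E)/(60 + E))
C + P(l((0*(-2))*(-4), 5), -38) = -719 + 2*(-20 - (7 + ((0*(-2))*(-4))/2))/(60 + (7 + ((0*(-2))*(-4))/2)) = -719 + 2*(-20 - (7 + (0*(-4))/2))/(60 + (7 + (0*(-4))/2)) = -719 + 2*(-20 - (7 + (1/2)*0))/(60 + (7 + (1/2)*0)) = -719 + 2*(-20 - (7 + 0))/(60 + (7 + 0)) = -719 + 2*(-20 - 1*7)/(60 + 7) = -719 + 2*(-20 - 7)/67 = -719 + 2*(1/67)*(-27) = -719 - 54/67 = -48227/67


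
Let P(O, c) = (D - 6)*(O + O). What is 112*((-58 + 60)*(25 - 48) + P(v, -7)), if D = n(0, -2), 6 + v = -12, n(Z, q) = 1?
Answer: 15008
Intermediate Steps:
v = -18 (v = -6 - 12 = -18)
D = 1
P(O, c) = -10*O (P(O, c) = (1 - 6)*(O + O) = -10*O)
112*((-58 + 60)*(25 - 48) + P(v, -7)) = 112*((-58 + 60)*(25 - 48) - 10*(-18)) = 112*(2*(-23) + 180) = 112*(-46 + 180) = 112*134 = 15008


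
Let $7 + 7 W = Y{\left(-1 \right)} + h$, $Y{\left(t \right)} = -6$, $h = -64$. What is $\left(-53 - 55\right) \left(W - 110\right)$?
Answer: $13068$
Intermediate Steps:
$W = -11$ ($W = -1 + \frac{-6 - 64}{7} = -1 + \frac{1}{7} \left(-70\right) = -1 - 10 = -11$)
$\left(-53 - 55\right) \left(W - 110\right) = \left(-53 - 55\right) \left(-11 - 110\right) = \left(-108\right) \left(-121\right) = 13068$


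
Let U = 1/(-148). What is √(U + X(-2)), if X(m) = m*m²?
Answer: I*√43845/74 ≈ 2.8296*I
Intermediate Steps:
U = -1/148 ≈ -0.0067568
X(m) = m³
√(U + X(-2)) = √(-1/148 + (-2)³) = √(-1/148 - 8) = √(-1185/148) = I*√43845/74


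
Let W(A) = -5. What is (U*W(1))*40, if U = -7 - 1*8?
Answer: 3000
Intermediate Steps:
U = -15 (U = -7 - 8 = -15)
(U*W(1))*40 = -15*(-5)*40 = 75*40 = 3000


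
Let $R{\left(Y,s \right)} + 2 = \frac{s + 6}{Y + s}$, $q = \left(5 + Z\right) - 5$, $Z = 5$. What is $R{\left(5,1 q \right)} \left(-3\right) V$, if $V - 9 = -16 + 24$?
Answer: $\frac{459}{10} \approx 45.9$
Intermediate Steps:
$q = 5$ ($q = \left(5 + 5\right) - 5 = 10 - 5 = 5$)
$V = 17$ ($V = 9 + \left(-16 + 24\right) = 9 + 8 = 17$)
$R{\left(Y,s \right)} = -2 + \frac{6 + s}{Y + s}$ ($R{\left(Y,s \right)} = -2 + \frac{s + 6}{Y + s} = -2 + \frac{6 + s}{Y + s}$)
$R{\left(5,1 q \right)} \left(-3\right) V = \frac{6 - 1 \cdot 5 - 10}{5 + 1 \cdot 5} \left(-3\right) 17 = \frac{6 - 5 - 10}{5 + 5} \left(-3\right) 17 = \frac{6 - 5 - 10}{10} \left(-3\right) 17 = \frac{1}{10} \left(-9\right) \left(-3\right) 17 = \left(- \frac{9}{10}\right) \left(-3\right) 17 = \frac{27}{10} \cdot 17 = \frac{459}{10}$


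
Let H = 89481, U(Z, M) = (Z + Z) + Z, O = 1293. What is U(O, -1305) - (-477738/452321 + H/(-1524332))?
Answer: 86299684884555/22241528212 ≈ 3880.1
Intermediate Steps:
U(Z, M) = 3*Z (U(Z, M) = 2*Z + Z = 3*Z)
U(O, -1305) - (-477738/452321 + H/(-1524332)) = 3*1293 - (-477738/452321 + 89481/(-1524332)) = 3879 - (-477738*1/452321 + 89481*(-1/1524332)) = 3879 - (-477738/452321 - 89481/1524332) = 3879 - 1*(-24796950207/22241528212) = 3879 + 24796950207/22241528212 = 86299684884555/22241528212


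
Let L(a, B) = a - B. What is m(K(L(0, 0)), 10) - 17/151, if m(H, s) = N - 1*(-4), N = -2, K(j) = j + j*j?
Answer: 285/151 ≈ 1.8874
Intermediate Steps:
K(j) = j + j²
m(H, s) = 2 (m(H, s) = -2 - 1*(-4) = -2 + 4 = 2)
m(K(L(0, 0)), 10) - 17/151 = 2 - 17/151 = 285/151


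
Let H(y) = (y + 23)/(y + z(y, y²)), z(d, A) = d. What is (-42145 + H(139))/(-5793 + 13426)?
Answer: -5858074/1060987 ≈ -5.5213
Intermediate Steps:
H(y) = (23 + y)/(2*y) (H(y) = (y + 23)/(y + y) = (23 + y)/((2*y)) = (23 + y)*(1/(2*y)) = (23 + y)/(2*y))
(-42145 + H(139))/(-5793 + 13426) = (-42145 + (½)*(23 + 139)/139)/(-5793 + 13426) = (-42145 + (½)*(1/139)*162)/7633 = (-42145 + 81/139)*(1/7633) = -5858074/139*1/7633 = -5858074/1060987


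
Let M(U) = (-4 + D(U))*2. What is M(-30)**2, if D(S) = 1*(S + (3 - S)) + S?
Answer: 3844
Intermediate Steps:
D(S) = 3 + S (D(S) = 1*3 + S = 3 + S)
M(U) = -2 + 2*U (M(U) = (-4 + (3 + U))*2 = (-1 + U)*2 = -2 + 2*U)
M(-30)**2 = (-2 + 2*(-30))**2 = (-2 - 60)**2 = (-62)**2 = 3844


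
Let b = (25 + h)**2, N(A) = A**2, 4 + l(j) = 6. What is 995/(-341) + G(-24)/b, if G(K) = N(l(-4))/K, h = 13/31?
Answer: -3707363381/1270451424 ≈ -2.9181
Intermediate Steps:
h = 13/31 (h = 13*(1/31) = 13/31 ≈ 0.41935)
l(j) = 2 (l(j) = -4 + 6 = 2)
G(K) = 4/K (G(K) = 2**2/K = 4/K)
b = 620944/961 (b = (25 + 13/31)**2 = (788/31)**2 = 620944/961 ≈ 646.14)
995/(-341) + G(-24)/b = 995/(-341) + (4/(-24))/(620944/961) = 995*(-1/341) + (4*(-1/24))*(961/620944) = -995/341 - 1/6*961/620944 = -995/341 - 961/3725664 = -3707363381/1270451424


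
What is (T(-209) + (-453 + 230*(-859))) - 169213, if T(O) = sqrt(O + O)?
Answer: -367236 + I*sqrt(418) ≈ -3.6724e+5 + 20.445*I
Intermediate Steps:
T(O) = sqrt(2)*sqrt(O) (T(O) = sqrt(2*O) = sqrt(2)*sqrt(O))
(T(-209) + (-453 + 230*(-859))) - 169213 = (sqrt(2)*sqrt(-209) + (-453 + 230*(-859))) - 169213 = (sqrt(2)*(I*sqrt(209)) + (-453 - 197570)) - 169213 = (I*sqrt(418) - 198023) - 169213 = (-198023 + I*sqrt(418)) - 169213 = -367236 + I*sqrt(418)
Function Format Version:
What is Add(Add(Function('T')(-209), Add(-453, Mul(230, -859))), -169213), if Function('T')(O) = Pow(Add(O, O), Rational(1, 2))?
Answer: Add(-367236, Mul(I, Pow(418, Rational(1, 2)))) ≈ Add(-3.6724e+5, Mul(20.445, I))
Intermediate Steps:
Function('T')(O) = Mul(Pow(2, Rational(1, 2)), Pow(O, Rational(1, 2))) (Function('T')(O) = Pow(Mul(2, O), Rational(1, 2)) = Mul(Pow(2, Rational(1, 2)), Pow(O, Rational(1, 2))))
Add(Add(Function('T')(-209), Add(-453, Mul(230, -859))), -169213) = Add(Add(Mul(Pow(2, Rational(1, 2)), Pow(-209, Rational(1, 2))), Add(-453, Mul(230, -859))), -169213) = Add(Add(Mul(Pow(2, Rational(1, 2)), Mul(I, Pow(209, Rational(1, 2)))), Add(-453, -197570)), -169213) = Add(Add(Mul(I, Pow(418, Rational(1, 2))), -198023), -169213) = Add(Add(-198023, Mul(I, Pow(418, Rational(1, 2)))), -169213) = Add(-367236, Mul(I, Pow(418, Rational(1, 2))))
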